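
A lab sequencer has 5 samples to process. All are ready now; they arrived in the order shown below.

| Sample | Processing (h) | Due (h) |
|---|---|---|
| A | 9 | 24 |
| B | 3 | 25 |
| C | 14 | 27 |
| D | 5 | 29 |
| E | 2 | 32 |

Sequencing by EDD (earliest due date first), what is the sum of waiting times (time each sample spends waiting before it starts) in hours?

EDD (increasing due date): A B C D E.
A: waits 0, runs 0→9
B: waits 9, runs 9→12
C: waits 12, runs 12→26
D: waits 26, runs 26→31
E: waits 31, runs 31→33
Sum = 0+9+12+26+31 = 78.

78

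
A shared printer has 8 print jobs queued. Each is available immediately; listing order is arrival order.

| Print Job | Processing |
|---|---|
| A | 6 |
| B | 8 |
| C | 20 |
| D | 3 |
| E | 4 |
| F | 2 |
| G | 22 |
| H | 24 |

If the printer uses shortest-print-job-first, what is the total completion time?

251

SPT (increasing processing time): F D E A B C G H.
F: 0→2
D: 2→5
E: 5→9
A: 9→15
B: 15→23
C: 23→43
G: 43→65
H: 65→89
Sum = 2+5+9+15+23+43+65+89 = 251.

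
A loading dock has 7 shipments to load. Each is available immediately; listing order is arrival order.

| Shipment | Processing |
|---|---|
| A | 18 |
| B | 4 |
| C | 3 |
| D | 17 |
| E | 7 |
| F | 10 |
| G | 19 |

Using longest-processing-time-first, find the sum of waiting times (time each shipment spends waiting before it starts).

LPT (decreasing processing time): G A D F E B C.
G: waits 0, runs 0→19
A: waits 19, runs 19→37
D: waits 37, runs 37→54
F: waits 54, runs 54→64
E: waits 64, runs 64→71
B: waits 71, runs 71→75
C: waits 75, runs 75→78
Sum = 0+19+37+54+64+71+75 = 320.

320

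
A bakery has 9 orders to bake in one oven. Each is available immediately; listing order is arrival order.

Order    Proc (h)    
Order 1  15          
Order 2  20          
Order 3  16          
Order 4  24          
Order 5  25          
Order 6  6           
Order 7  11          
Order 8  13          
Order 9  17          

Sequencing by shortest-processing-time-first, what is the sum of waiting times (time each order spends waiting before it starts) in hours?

SPT (increasing processing time): Order 6 Order 7 Order 8 Order 1 Order 3 Order 9 Order 2 Order 4 Order 5.
Order 6: waits 0, runs 0→6
Order 7: waits 6, runs 6→17
Order 8: waits 17, runs 17→30
Order 1: waits 30, runs 30→45
Order 3: waits 45, runs 45→61
Order 9: waits 61, runs 61→78
Order 2: waits 78, runs 78→98
Order 4: waits 98, runs 98→122
Order 5: waits 122, runs 122→147
Sum = 0+6+17+30+45+61+78+98+122 = 457.

457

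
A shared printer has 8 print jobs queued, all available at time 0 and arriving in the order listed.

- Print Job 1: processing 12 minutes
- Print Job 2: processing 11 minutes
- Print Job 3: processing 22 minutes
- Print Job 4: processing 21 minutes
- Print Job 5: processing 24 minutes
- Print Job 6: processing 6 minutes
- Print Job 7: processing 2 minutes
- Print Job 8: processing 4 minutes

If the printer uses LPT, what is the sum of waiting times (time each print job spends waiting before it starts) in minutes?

502

LPT (decreasing processing time): Print Job 5 Print Job 3 Print Job 4 Print Job 1 Print Job 2 Print Job 6 Print Job 8 Print Job 7.
Print Job 5: waits 0, runs 0→24
Print Job 3: waits 24, runs 24→46
Print Job 4: waits 46, runs 46→67
Print Job 1: waits 67, runs 67→79
Print Job 2: waits 79, runs 79→90
Print Job 6: waits 90, runs 90→96
Print Job 8: waits 96, runs 96→100
Print Job 7: waits 100, runs 100→102
Sum = 0+24+46+67+79+90+96+100 = 502.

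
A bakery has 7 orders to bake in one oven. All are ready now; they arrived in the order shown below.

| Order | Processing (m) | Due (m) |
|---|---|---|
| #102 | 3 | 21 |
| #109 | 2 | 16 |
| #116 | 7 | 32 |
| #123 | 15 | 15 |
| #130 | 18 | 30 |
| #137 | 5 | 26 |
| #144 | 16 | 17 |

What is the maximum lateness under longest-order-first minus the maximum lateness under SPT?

LPT (decreasing processing time): #130 #144 #123 #116 #137 #102 #109.
#130: 0→18, due 30, lateness -12
#144: 18→34, due 17, lateness 17
#123: 34→49, due 15, lateness 34
#116: 49→56, due 32, lateness 24
#137: 56→61, due 26, lateness 35
#102: 61→64, due 21, lateness 43
#109: 64→66, due 16, lateness 50
Maximum = 50.
SPT (increasing processing time): #109 #102 #137 #116 #123 #144 #130.
#109: 0→2, due 16, lateness -14
#102: 2→5, due 21, lateness -16
#137: 5→10, due 26, lateness -16
#116: 10→17, due 32, lateness -15
#123: 17→32, due 15, lateness 17
#144: 32→48, due 17, lateness 31
#130: 48→66, due 30, lateness 36
Maximum = 36.
Difference = 50 − 36 = 14.

14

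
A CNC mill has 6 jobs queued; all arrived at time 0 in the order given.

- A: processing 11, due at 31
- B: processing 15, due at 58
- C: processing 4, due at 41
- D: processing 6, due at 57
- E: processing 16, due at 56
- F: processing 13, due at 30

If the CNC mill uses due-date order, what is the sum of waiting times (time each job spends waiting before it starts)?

EDD (increasing due date): F A C E D B.
F: waits 0, runs 0→13
A: waits 13, runs 13→24
C: waits 24, runs 24→28
E: waits 28, runs 28→44
D: waits 44, runs 44→50
B: waits 50, runs 50→65
Sum = 0+13+24+28+44+50 = 159.

159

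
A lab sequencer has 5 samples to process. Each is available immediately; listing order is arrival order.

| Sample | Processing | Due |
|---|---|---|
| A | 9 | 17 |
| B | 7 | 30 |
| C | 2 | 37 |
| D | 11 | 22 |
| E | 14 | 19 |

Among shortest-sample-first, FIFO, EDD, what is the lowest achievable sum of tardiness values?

SPT (increasing processing time): C B A D E.
C: 0→2, due 37, tardiness 0
B: 2→9, due 30, tardiness 0
A: 9→18, due 17, tardiness 1
D: 18→29, due 22, tardiness 7
E: 29→43, due 19, tardiness 24
Sum = 0+0+1+7+24 = 32.
FIFO (arrival order): A B C D E.
A: 0→9, due 17, tardiness 0
B: 9→16, due 30, tardiness 0
C: 16→18, due 37, tardiness 0
D: 18→29, due 22, tardiness 7
E: 29→43, due 19, tardiness 24
Sum = 0+0+0+7+24 = 31.
EDD (increasing due date): A E D B C.
A: 0→9, due 17, tardiness 0
E: 9→23, due 19, tardiness 4
D: 23→34, due 22, tardiness 12
B: 34→41, due 30, tardiness 11
C: 41→43, due 37, tardiness 6
Sum = 0+4+12+11+6 = 33.
SPT 32, FIFO 31, EDD 33 → minimum 31.

31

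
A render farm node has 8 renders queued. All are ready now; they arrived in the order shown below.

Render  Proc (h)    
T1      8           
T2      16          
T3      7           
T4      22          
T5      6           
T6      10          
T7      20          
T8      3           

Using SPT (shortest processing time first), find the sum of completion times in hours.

298

SPT (increasing processing time): T8 T5 T3 T1 T6 T2 T7 T4.
T8: 0→3
T5: 3→9
T3: 9→16
T1: 16→24
T6: 24→34
T2: 34→50
T7: 50→70
T4: 70→92
Sum = 3+9+16+24+34+50+70+92 = 298.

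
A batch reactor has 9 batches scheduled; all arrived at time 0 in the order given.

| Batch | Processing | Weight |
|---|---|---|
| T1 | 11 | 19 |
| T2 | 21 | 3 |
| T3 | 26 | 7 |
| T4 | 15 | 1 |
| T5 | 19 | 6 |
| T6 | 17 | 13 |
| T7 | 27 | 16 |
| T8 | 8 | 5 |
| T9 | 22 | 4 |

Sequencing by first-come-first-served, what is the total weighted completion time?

6313

FIFO (arrival order): T1 T2 T3 T4 T5 T6 T7 T8 T9.
T1: finishes 11, weight 19, w·C = 209
T2: finishes 32, weight 3, w·C = 96
T3: finishes 58, weight 7, w·C = 406
T4: finishes 73, weight 1, w·C = 73
T5: finishes 92, weight 6, w·C = 552
T6: finishes 109, weight 13, w·C = 1417
T7: finishes 136, weight 16, w·C = 2176
T8: finishes 144, weight 5, w·C = 720
T9: finishes 166, weight 4, w·C = 664
Sum = 209+96+406+73+552+1417+2176+720+664 = 6313.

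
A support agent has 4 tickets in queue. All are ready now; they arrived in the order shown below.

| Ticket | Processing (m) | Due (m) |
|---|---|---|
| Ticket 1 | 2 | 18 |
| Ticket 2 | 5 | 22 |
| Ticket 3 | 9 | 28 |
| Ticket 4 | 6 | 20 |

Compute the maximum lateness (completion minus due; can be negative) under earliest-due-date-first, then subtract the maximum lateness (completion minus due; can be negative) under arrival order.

-8

EDD (increasing due date): Ticket 1 Ticket 4 Ticket 2 Ticket 3.
Ticket 1: 0→2, due 18, lateness -16
Ticket 4: 2→8, due 20, lateness -12
Ticket 2: 8→13, due 22, lateness -9
Ticket 3: 13→22, due 28, lateness -6
Maximum = -6.
FIFO (arrival order): Ticket 1 Ticket 2 Ticket 3 Ticket 4.
Ticket 1: 0→2, due 18, lateness -16
Ticket 2: 2→7, due 22, lateness -15
Ticket 3: 7→16, due 28, lateness -12
Ticket 4: 16→22, due 20, lateness 2
Maximum = 2.
Difference = -6 − 2 = -8.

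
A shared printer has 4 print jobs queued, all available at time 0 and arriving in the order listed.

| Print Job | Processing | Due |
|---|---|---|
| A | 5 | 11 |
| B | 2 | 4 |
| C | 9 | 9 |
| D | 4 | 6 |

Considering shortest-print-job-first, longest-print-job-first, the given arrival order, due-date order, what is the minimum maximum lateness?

SPT (increasing processing time): B D A C.
B: 0→2, due 4, lateness -2
D: 2→6, due 6, lateness 0
A: 6→11, due 11, lateness 0
C: 11→20, due 9, lateness 11
Maximum = 11.
LPT (decreasing processing time): C A D B.
C: 0→9, due 9, lateness 0
A: 9→14, due 11, lateness 3
D: 14→18, due 6, lateness 12
B: 18→20, due 4, lateness 16
Maximum = 16.
FIFO (arrival order): A B C D.
A: 0→5, due 11, lateness -6
B: 5→7, due 4, lateness 3
C: 7→16, due 9, lateness 7
D: 16→20, due 6, lateness 14
Maximum = 14.
EDD (increasing due date): B D C A.
B: 0→2, due 4, lateness -2
D: 2→6, due 6, lateness 0
C: 6→15, due 9, lateness 6
A: 15→20, due 11, lateness 9
Maximum = 9.
SPT 11, LPT 16, FIFO 14, EDD 9 → minimum 9.

9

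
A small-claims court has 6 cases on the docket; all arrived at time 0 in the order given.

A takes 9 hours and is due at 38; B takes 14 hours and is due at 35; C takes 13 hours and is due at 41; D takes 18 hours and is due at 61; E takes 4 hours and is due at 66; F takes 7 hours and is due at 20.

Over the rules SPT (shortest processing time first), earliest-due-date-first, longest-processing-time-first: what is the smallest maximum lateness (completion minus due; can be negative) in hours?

SPT (increasing processing time): E F A C B D.
E: 0→4, due 66, lateness -62
F: 4→11, due 20, lateness -9
A: 11→20, due 38, lateness -18
C: 20→33, due 41, lateness -8
B: 33→47, due 35, lateness 12
D: 47→65, due 61, lateness 4
Maximum = 12.
EDD (increasing due date): F B A C D E.
F: 0→7, due 20, lateness -13
B: 7→21, due 35, lateness -14
A: 21→30, due 38, lateness -8
C: 30→43, due 41, lateness 2
D: 43→61, due 61, lateness 0
E: 61→65, due 66, lateness -1
Maximum = 2.
LPT (decreasing processing time): D B C A F E.
D: 0→18, due 61, lateness -43
B: 18→32, due 35, lateness -3
C: 32→45, due 41, lateness 4
A: 45→54, due 38, lateness 16
F: 54→61, due 20, lateness 41
E: 61→65, due 66, lateness -1
Maximum = 41.
SPT 12, EDD 2, LPT 41 → minimum 2.

2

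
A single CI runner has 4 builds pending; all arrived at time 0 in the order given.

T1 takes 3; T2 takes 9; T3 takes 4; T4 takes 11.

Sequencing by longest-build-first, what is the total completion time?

LPT (decreasing processing time): T4 T2 T3 T1.
T4: 0→11
T2: 11→20
T3: 20→24
T1: 24→27
Sum = 11+20+24+27 = 82.

82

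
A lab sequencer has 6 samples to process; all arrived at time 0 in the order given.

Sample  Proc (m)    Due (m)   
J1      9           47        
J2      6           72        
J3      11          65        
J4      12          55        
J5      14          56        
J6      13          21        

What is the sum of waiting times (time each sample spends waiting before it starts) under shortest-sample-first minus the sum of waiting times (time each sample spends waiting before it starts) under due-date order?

SPT (increasing processing time): J2 J1 J3 J4 J6 J5.
J2: waits 0, runs 0→6
J1: waits 6, runs 6→15
J3: waits 15, runs 15→26
J4: waits 26, runs 26→38
J6: waits 38, runs 38→51
J5: waits 51, runs 51→65
Sum = 0+6+15+26+38+51 = 136.
EDD (increasing due date): J6 J1 J4 J5 J3 J2.
J6: waits 0, runs 0→13
J1: waits 13, runs 13→22
J4: waits 22, runs 22→34
J5: waits 34, runs 34→48
J3: waits 48, runs 48→59
J2: waits 59, runs 59→65
Sum = 0+13+22+34+48+59 = 176.
Difference = 136 − 176 = -40.

-40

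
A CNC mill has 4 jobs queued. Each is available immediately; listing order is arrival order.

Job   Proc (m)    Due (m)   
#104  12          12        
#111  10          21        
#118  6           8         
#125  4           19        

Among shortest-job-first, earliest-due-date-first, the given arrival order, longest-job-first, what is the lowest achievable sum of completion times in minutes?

66

SPT (increasing processing time): #125 #118 #111 #104.
#125: 0→4
#118: 4→10
#111: 10→20
#104: 20→32
Sum = 4+10+20+32 = 66.
EDD (increasing due date): #118 #104 #125 #111.
#118: 0→6
#104: 6→18
#125: 18→22
#111: 22→32
Sum = 6+18+22+32 = 78.
FIFO (arrival order): #104 #111 #118 #125.
#104: 0→12
#111: 12→22
#118: 22→28
#125: 28→32
Sum = 12+22+28+32 = 94.
LPT (decreasing processing time): #104 #111 #118 #125.
#104: 0→12
#111: 12→22
#118: 22→28
#125: 28→32
Sum = 12+22+28+32 = 94.
SPT 66, EDD 78, FIFO 94, LPT 94 → minimum 66.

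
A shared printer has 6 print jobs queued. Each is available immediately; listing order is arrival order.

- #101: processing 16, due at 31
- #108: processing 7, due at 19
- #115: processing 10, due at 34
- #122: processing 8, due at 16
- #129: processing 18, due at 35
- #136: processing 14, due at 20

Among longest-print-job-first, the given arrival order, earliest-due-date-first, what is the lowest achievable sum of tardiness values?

82

LPT (decreasing processing time): #129 #101 #136 #115 #122 #108.
#129: 0→18, due 35, tardiness 0
#101: 18→34, due 31, tardiness 3
#136: 34→48, due 20, tardiness 28
#115: 48→58, due 34, tardiness 24
#122: 58→66, due 16, tardiness 50
#108: 66→73, due 19, tardiness 54
Sum = 0+3+28+24+50+54 = 159.
FIFO (arrival order): #101 #108 #115 #122 #129 #136.
#101: 0→16, due 31, tardiness 0
#108: 16→23, due 19, tardiness 4
#115: 23→33, due 34, tardiness 0
#122: 33→41, due 16, tardiness 25
#129: 41→59, due 35, tardiness 24
#136: 59→73, due 20, tardiness 53
Sum = 0+4+0+25+24+53 = 106.
EDD (increasing due date): #122 #108 #136 #101 #115 #129.
#122: 0→8, due 16, tardiness 0
#108: 8→15, due 19, tardiness 0
#136: 15→29, due 20, tardiness 9
#101: 29→45, due 31, tardiness 14
#115: 45→55, due 34, tardiness 21
#129: 55→73, due 35, tardiness 38
Sum = 0+0+9+14+21+38 = 82.
LPT 159, FIFO 106, EDD 82 → minimum 82.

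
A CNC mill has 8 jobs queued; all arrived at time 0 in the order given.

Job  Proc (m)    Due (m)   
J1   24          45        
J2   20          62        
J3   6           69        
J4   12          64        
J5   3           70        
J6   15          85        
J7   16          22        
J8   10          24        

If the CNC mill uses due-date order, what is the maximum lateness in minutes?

21

EDD (increasing due date): J7 J8 J1 J2 J4 J3 J5 J6.
J7: 0→16, due 22, lateness -6
J8: 16→26, due 24, lateness 2
J1: 26→50, due 45, lateness 5
J2: 50→70, due 62, lateness 8
J4: 70→82, due 64, lateness 18
J3: 82→88, due 69, lateness 19
J5: 88→91, due 70, lateness 21
J6: 91→106, due 85, lateness 21
Maximum = 21.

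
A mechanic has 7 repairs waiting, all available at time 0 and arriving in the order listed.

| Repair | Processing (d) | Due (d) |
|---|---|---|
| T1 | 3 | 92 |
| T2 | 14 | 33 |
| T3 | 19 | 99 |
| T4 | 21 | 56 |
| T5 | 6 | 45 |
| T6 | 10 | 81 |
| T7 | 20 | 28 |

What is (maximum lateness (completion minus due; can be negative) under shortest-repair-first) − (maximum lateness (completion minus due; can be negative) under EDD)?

39

SPT (increasing processing time): T1 T5 T6 T2 T3 T7 T4.
T1: 0→3, due 92, lateness -89
T5: 3→9, due 45, lateness -36
T6: 9→19, due 81, lateness -62
T2: 19→33, due 33, lateness 0
T3: 33→52, due 99, lateness -47
T7: 52→72, due 28, lateness 44
T4: 72→93, due 56, lateness 37
Maximum = 44.
EDD (increasing due date): T7 T2 T5 T4 T6 T1 T3.
T7: 0→20, due 28, lateness -8
T2: 20→34, due 33, lateness 1
T5: 34→40, due 45, lateness -5
T4: 40→61, due 56, lateness 5
T6: 61→71, due 81, lateness -10
T1: 71→74, due 92, lateness -18
T3: 74→93, due 99, lateness -6
Maximum = 5.
Difference = 44 − 5 = 39.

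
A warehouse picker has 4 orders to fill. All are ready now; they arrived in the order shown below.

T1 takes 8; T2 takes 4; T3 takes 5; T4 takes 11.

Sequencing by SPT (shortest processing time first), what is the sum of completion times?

58

SPT (increasing processing time): T2 T3 T1 T4.
T2: 0→4
T3: 4→9
T1: 9→17
T4: 17→28
Sum = 4+9+17+28 = 58.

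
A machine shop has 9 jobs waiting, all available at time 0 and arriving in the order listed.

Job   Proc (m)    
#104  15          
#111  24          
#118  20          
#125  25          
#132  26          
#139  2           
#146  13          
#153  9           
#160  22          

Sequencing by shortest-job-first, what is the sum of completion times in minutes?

607

SPT (increasing processing time): #139 #153 #146 #104 #118 #160 #111 #125 #132.
#139: 0→2
#153: 2→11
#146: 11→24
#104: 24→39
#118: 39→59
#160: 59→81
#111: 81→105
#125: 105→130
#132: 130→156
Sum = 2+11+24+39+59+81+105+130+156 = 607.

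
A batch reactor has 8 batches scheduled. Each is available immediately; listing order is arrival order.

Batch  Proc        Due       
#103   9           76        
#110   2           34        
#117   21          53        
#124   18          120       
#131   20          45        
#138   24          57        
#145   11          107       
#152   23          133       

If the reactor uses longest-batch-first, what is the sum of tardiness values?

212

LPT (decreasing processing time): #138 #152 #117 #131 #124 #145 #103 #110.
#138: 0→24, due 57, tardiness 0
#152: 24→47, due 133, tardiness 0
#117: 47→68, due 53, tardiness 15
#131: 68→88, due 45, tardiness 43
#124: 88→106, due 120, tardiness 0
#145: 106→117, due 107, tardiness 10
#103: 117→126, due 76, tardiness 50
#110: 126→128, due 34, tardiness 94
Sum = 0+0+15+43+0+10+50+94 = 212.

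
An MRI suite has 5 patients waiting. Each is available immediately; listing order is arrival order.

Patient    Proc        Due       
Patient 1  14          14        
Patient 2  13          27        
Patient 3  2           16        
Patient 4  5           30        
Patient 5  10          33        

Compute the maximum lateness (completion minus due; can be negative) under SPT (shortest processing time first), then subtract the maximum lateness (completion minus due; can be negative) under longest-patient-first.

2

SPT (increasing processing time): Patient 3 Patient 4 Patient 5 Patient 2 Patient 1.
Patient 3: 0→2, due 16, lateness -14
Patient 4: 2→7, due 30, lateness -23
Patient 5: 7→17, due 33, lateness -16
Patient 2: 17→30, due 27, lateness 3
Patient 1: 30→44, due 14, lateness 30
Maximum = 30.
LPT (decreasing processing time): Patient 1 Patient 2 Patient 5 Patient 4 Patient 3.
Patient 1: 0→14, due 14, lateness 0
Patient 2: 14→27, due 27, lateness 0
Patient 5: 27→37, due 33, lateness 4
Patient 4: 37→42, due 30, lateness 12
Patient 3: 42→44, due 16, lateness 28
Maximum = 28.
Difference = 30 − 28 = 2.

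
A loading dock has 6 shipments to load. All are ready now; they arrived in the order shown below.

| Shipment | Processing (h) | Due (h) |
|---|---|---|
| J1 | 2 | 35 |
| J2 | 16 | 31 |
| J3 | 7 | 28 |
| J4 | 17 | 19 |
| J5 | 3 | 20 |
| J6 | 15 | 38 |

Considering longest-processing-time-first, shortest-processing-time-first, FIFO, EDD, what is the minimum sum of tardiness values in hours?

LPT (decreasing processing time): J4 J2 J6 J3 J5 J1.
J4: 0→17, due 19, tardiness 0
J2: 17→33, due 31, tardiness 2
J6: 33→48, due 38, tardiness 10
J3: 48→55, due 28, tardiness 27
J5: 55→58, due 20, tardiness 38
J1: 58→60, due 35, tardiness 25
Sum = 0+2+10+27+38+25 = 102.
SPT (increasing processing time): J1 J5 J3 J6 J2 J4.
J1: 0→2, due 35, tardiness 0
J5: 2→5, due 20, tardiness 0
J3: 5→12, due 28, tardiness 0
J6: 12→27, due 38, tardiness 0
J2: 27→43, due 31, tardiness 12
J4: 43→60, due 19, tardiness 41
Sum = 0+0+0+0+12+41 = 53.
FIFO (arrival order): J1 J2 J3 J4 J5 J6.
J1: 0→2, due 35, tardiness 0
J2: 2→18, due 31, tardiness 0
J3: 18→25, due 28, tardiness 0
J4: 25→42, due 19, tardiness 23
J5: 42→45, due 20, tardiness 25
J6: 45→60, due 38, tardiness 22
Sum = 0+0+0+23+25+22 = 70.
EDD (increasing due date): J4 J5 J3 J2 J1 J6.
J4: 0→17, due 19, tardiness 0
J5: 17→20, due 20, tardiness 0
J3: 20→27, due 28, tardiness 0
J2: 27→43, due 31, tardiness 12
J1: 43→45, due 35, tardiness 10
J6: 45→60, due 38, tardiness 22
Sum = 0+0+0+12+10+22 = 44.
LPT 102, SPT 53, FIFO 70, EDD 44 → minimum 44.

44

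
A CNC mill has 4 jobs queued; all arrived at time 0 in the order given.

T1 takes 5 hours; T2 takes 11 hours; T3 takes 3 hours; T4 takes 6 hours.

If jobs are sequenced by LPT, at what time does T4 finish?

LPT (decreasing processing time): T2 T4 T1 T3.
T2: 0→11
T4: 11→17

17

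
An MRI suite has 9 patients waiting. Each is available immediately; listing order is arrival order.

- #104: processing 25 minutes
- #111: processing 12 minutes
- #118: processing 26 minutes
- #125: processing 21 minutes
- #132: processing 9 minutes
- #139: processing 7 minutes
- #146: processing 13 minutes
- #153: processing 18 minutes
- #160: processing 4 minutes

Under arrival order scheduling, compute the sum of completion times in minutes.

781

FIFO (arrival order): #104 #111 #118 #125 #132 #139 #146 #153 #160.
#104: 0→25
#111: 25→37
#118: 37→63
#125: 63→84
#132: 84→93
#139: 93→100
#146: 100→113
#153: 113→131
#160: 131→135
Sum = 25+37+63+84+93+100+113+131+135 = 781.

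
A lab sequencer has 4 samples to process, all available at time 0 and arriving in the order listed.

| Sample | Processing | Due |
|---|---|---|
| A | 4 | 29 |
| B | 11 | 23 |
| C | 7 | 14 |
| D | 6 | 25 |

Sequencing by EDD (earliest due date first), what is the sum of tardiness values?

EDD (increasing due date): C B D A.
C: 0→7, due 14, tardiness 0
B: 7→18, due 23, tardiness 0
D: 18→24, due 25, tardiness 0
A: 24→28, due 29, tardiness 0
Sum = 0+0+0+0 = 0.

0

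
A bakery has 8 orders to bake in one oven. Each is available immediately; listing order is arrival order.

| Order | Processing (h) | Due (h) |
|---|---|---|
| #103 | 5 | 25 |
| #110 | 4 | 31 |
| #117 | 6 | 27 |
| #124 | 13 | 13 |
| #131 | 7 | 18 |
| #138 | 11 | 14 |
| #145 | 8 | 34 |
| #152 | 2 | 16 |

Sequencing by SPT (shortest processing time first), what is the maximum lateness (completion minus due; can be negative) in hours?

SPT (increasing processing time): #152 #110 #103 #117 #131 #145 #138 #124.
#152: 0→2, due 16, lateness -14
#110: 2→6, due 31, lateness -25
#103: 6→11, due 25, lateness -14
#117: 11→17, due 27, lateness -10
#131: 17→24, due 18, lateness 6
#145: 24→32, due 34, lateness -2
#138: 32→43, due 14, lateness 29
#124: 43→56, due 13, lateness 43
Maximum = 43.

43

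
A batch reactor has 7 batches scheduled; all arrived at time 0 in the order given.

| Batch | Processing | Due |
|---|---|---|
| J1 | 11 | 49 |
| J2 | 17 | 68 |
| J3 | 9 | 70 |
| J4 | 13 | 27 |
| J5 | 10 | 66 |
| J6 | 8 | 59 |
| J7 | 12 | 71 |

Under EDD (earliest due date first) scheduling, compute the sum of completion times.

EDD (increasing due date): J4 J1 J6 J5 J2 J3 J7.
J4: 0→13
J1: 13→24
J6: 24→32
J5: 32→42
J2: 42→59
J3: 59→68
J7: 68→80
Sum = 13+24+32+42+59+68+80 = 318.

318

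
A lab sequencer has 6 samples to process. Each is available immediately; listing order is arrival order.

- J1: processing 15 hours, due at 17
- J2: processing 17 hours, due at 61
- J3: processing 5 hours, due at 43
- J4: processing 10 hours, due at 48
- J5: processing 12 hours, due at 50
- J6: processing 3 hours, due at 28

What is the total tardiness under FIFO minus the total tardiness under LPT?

-28

FIFO (arrival order): J1 J2 J3 J4 J5 J6.
J1: 0→15, due 17, tardiness 0
J2: 15→32, due 61, tardiness 0
J3: 32→37, due 43, tardiness 0
J4: 37→47, due 48, tardiness 0
J5: 47→59, due 50, tardiness 9
J6: 59→62, due 28, tardiness 34
Sum = 0+0+0+0+9+34 = 43.
LPT (decreasing processing time): J2 J1 J5 J4 J3 J6.
J2: 0→17, due 61, tardiness 0
J1: 17→32, due 17, tardiness 15
J5: 32→44, due 50, tardiness 0
J4: 44→54, due 48, tardiness 6
J3: 54→59, due 43, tardiness 16
J6: 59→62, due 28, tardiness 34
Sum = 0+15+0+6+16+34 = 71.
Difference = 43 − 71 = -28.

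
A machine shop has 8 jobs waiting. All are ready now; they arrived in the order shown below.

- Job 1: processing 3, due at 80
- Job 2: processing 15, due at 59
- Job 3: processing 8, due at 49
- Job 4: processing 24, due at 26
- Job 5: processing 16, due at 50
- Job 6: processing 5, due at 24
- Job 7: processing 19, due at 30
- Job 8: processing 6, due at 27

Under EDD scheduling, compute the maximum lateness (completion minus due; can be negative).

34

EDD (increasing due date): Job 6 Job 4 Job 8 Job 7 Job 3 Job 5 Job 2 Job 1.
Job 6: 0→5, due 24, lateness -19
Job 4: 5→29, due 26, lateness 3
Job 8: 29→35, due 27, lateness 8
Job 7: 35→54, due 30, lateness 24
Job 3: 54→62, due 49, lateness 13
Job 5: 62→78, due 50, lateness 28
Job 2: 78→93, due 59, lateness 34
Job 1: 93→96, due 80, lateness 16
Maximum = 34.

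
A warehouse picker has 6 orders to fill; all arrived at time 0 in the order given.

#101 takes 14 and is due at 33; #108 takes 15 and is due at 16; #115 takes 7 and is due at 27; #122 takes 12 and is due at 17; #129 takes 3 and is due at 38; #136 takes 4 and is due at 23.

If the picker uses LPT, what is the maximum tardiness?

LPT (decreasing processing time): #108 #101 #122 #115 #136 #129.
#108: 0→15, due 16, tardiness 0
#101: 15→29, due 33, tardiness 0
#122: 29→41, due 17, tardiness 24
#115: 41→48, due 27, tardiness 21
#136: 48→52, due 23, tardiness 29
#129: 52→55, due 38, tardiness 17
Maximum = 29.

29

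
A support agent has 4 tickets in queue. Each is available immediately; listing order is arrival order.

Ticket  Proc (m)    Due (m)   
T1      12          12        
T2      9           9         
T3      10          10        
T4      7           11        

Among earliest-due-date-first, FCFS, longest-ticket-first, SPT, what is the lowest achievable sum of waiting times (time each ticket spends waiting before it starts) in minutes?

EDD (increasing due date): T2 T3 T4 T1.
T2: waits 0, runs 0→9
T3: waits 9, runs 9→19
T4: waits 19, runs 19→26
T1: waits 26, runs 26→38
Sum = 0+9+19+26 = 54.
FIFO (arrival order): T1 T2 T3 T4.
T1: waits 0, runs 0→12
T2: waits 12, runs 12→21
T3: waits 21, runs 21→31
T4: waits 31, runs 31→38
Sum = 0+12+21+31 = 64.
LPT (decreasing processing time): T1 T3 T2 T4.
T1: waits 0, runs 0→12
T3: waits 12, runs 12→22
T2: waits 22, runs 22→31
T4: waits 31, runs 31→38
Sum = 0+12+22+31 = 65.
SPT (increasing processing time): T4 T2 T3 T1.
T4: waits 0, runs 0→7
T2: waits 7, runs 7→16
T3: waits 16, runs 16→26
T1: waits 26, runs 26→38
Sum = 0+7+16+26 = 49.
EDD 54, FIFO 64, LPT 65, SPT 49 → minimum 49.

49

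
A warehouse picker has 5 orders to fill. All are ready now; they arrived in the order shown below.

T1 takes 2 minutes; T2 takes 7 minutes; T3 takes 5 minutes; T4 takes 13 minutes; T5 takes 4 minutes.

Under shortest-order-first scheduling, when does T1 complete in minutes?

2

SPT (increasing processing time): T1 T5 T3 T2 T4.
T1: 0→2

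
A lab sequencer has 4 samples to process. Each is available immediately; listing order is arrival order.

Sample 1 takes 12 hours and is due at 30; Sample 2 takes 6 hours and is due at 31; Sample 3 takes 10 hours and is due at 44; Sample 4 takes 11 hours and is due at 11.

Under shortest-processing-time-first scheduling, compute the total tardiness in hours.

25

SPT (increasing processing time): Sample 2 Sample 3 Sample 4 Sample 1.
Sample 2: 0→6, due 31, tardiness 0
Sample 3: 6→16, due 44, tardiness 0
Sample 4: 16→27, due 11, tardiness 16
Sample 1: 27→39, due 30, tardiness 9
Sum = 0+0+16+9 = 25.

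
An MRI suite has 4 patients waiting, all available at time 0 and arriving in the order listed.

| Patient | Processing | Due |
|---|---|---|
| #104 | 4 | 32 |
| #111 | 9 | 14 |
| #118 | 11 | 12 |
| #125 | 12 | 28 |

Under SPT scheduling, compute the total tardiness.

20

SPT (increasing processing time): #104 #111 #118 #125.
#104: 0→4, due 32, tardiness 0
#111: 4→13, due 14, tardiness 0
#118: 13→24, due 12, tardiness 12
#125: 24→36, due 28, tardiness 8
Sum = 0+0+12+8 = 20.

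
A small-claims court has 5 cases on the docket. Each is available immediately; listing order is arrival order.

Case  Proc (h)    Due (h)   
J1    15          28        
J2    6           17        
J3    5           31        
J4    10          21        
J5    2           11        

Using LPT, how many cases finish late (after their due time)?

4

LPT (decreasing processing time): J1 J4 J2 J3 J5.
J1: 0→15, due 28, tardiness 0
J4: 15→25, due 21, tardiness 4
J2: 25→31, due 17, tardiness 14
J3: 31→36, due 31, tardiness 5
J5: 36→38, due 11, tardiness 27
Late cases: 4.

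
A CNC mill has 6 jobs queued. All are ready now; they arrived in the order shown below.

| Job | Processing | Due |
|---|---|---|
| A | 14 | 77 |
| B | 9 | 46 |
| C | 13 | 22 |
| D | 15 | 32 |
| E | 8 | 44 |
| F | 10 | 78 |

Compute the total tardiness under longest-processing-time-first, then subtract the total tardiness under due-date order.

LPT (decreasing processing time): D A C F B E.
D: 0→15, due 32, tardiness 0
A: 15→29, due 77, tardiness 0
C: 29→42, due 22, tardiness 20
F: 42→52, due 78, tardiness 0
B: 52→61, due 46, tardiness 15
E: 61→69, due 44, tardiness 25
Sum = 0+0+20+0+15+25 = 60.
EDD (increasing due date): C D E B A F.
C: 0→13, due 22, tardiness 0
D: 13→28, due 32, tardiness 0
E: 28→36, due 44, tardiness 0
B: 36→45, due 46, tardiness 0
A: 45→59, due 77, tardiness 0
F: 59→69, due 78, tardiness 0
Sum = 0+0+0+0+0+0 = 0.
Difference = 60 − 0 = 60.

60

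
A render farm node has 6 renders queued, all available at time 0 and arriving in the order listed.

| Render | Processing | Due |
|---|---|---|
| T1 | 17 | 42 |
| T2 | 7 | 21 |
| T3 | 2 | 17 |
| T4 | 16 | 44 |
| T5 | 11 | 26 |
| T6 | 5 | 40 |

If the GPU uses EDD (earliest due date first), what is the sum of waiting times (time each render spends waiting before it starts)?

EDD (increasing due date): T3 T2 T5 T6 T1 T4.
T3: waits 0, runs 0→2
T2: waits 2, runs 2→9
T5: waits 9, runs 9→20
T6: waits 20, runs 20→25
T1: waits 25, runs 25→42
T4: waits 42, runs 42→58
Sum = 0+2+9+20+25+42 = 98.

98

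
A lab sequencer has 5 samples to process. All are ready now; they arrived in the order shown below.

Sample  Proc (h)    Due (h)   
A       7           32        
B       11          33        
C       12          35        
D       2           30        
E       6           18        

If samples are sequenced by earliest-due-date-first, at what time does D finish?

8

EDD (increasing due date): E D A B C.
E: 0→6
D: 6→8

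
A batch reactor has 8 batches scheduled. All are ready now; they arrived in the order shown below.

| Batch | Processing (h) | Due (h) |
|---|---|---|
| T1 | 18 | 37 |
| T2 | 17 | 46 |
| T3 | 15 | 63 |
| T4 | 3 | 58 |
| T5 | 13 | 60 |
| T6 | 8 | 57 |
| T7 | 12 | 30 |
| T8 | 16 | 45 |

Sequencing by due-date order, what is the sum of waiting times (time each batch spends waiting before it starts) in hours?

383

EDD (increasing due date): T7 T1 T8 T2 T6 T4 T5 T3.
T7: waits 0, runs 0→12
T1: waits 12, runs 12→30
T8: waits 30, runs 30→46
T2: waits 46, runs 46→63
T6: waits 63, runs 63→71
T4: waits 71, runs 71→74
T5: waits 74, runs 74→87
T3: waits 87, runs 87→102
Sum = 0+12+30+46+63+71+74+87 = 383.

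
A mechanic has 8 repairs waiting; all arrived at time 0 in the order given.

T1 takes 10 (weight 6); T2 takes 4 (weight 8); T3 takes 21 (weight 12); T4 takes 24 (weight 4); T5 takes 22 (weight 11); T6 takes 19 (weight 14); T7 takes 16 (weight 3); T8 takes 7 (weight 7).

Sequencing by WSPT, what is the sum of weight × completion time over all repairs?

WSPT (decreasing weight/processing-time ratio): T2 T8 T6 T1 T3 T5 T7 T4.
T2: finishes 4, weight 8, w·C = 32
T8: finishes 11, weight 7, w·C = 77
T6: finishes 30, weight 14, w·C = 420
T1: finishes 40, weight 6, w·C = 240
T3: finishes 61, weight 12, w·C = 732
T5: finishes 83, weight 11, w·C = 913
T7: finishes 99, weight 3, w·C = 297
T4: finishes 123, weight 4, w·C = 492
Sum = 32+77+420+240+732+913+297+492 = 3203.

3203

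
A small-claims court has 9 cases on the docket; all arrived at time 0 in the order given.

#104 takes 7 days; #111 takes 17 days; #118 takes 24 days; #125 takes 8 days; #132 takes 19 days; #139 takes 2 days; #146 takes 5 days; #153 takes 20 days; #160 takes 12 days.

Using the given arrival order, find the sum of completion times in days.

FIFO (arrival order): #104 #111 #118 #125 #132 #139 #146 #153 #160.
#104: 0→7
#111: 7→24
#118: 24→48
#125: 48→56
#132: 56→75
#139: 75→77
#146: 77→82
#153: 82→102
#160: 102→114
Sum = 7+24+48+56+75+77+82+102+114 = 585.

585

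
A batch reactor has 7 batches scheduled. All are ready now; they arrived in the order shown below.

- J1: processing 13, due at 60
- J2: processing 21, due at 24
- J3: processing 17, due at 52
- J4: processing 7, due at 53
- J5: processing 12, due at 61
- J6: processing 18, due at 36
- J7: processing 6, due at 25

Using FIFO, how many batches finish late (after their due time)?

5

FIFO (arrival order): J1 J2 J3 J4 J5 J6 J7.
J1: 0→13, due 60, tardiness 0
J2: 13→34, due 24, tardiness 10
J3: 34→51, due 52, tardiness 0
J4: 51→58, due 53, tardiness 5
J5: 58→70, due 61, tardiness 9
J6: 70→88, due 36, tardiness 52
J7: 88→94, due 25, tardiness 69
Late batches: 5.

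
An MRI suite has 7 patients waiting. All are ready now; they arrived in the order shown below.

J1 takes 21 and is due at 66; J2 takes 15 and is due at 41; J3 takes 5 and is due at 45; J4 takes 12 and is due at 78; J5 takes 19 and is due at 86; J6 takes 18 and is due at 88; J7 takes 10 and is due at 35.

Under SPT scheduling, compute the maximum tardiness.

SPT (increasing processing time): J3 J7 J4 J2 J6 J5 J1.
J3: 0→5, due 45, tardiness 0
J7: 5→15, due 35, tardiness 0
J4: 15→27, due 78, tardiness 0
J2: 27→42, due 41, tardiness 1
J6: 42→60, due 88, tardiness 0
J5: 60→79, due 86, tardiness 0
J1: 79→100, due 66, tardiness 34
Maximum = 34.

34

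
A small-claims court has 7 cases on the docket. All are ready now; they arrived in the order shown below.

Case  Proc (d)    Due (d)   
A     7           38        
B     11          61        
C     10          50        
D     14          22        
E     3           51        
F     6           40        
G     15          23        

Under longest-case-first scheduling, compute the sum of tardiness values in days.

64

LPT (decreasing processing time): G D B C A F E.
G: 0→15, due 23, tardiness 0
D: 15→29, due 22, tardiness 7
B: 29→40, due 61, tardiness 0
C: 40→50, due 50, tardiness 0
A: 50→57, due 38, tardiness 19
F: 57→63, due 40, tardiness 23
E: 63→66, due 51, tardiness 15
Sum = 0+7+0+0+19+23+15 = 64.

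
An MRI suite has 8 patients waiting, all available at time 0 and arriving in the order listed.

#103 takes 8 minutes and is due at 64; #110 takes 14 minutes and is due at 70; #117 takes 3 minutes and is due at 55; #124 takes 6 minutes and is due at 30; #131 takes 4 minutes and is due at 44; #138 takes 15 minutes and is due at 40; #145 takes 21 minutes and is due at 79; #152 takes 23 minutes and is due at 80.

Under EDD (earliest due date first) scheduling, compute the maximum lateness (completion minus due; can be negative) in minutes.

EDD (increasing due date): #124 #138 #131 #117 #103 #110 #145 #152.
#124: 0→6, due 30, lateness -24
#138: 6→21, due 40, lateness -19
#131: 21→25, due 44, lateness -19
#117: 25→28, due 55, lateness -27
#103: 28→36, due 64, lateness -28
#110: 36→50, due 70, lateness -20
#145: 50→71, due 79, lateness -8
#152: 71→94, due 80, lateness 14
Maximum = 14.

14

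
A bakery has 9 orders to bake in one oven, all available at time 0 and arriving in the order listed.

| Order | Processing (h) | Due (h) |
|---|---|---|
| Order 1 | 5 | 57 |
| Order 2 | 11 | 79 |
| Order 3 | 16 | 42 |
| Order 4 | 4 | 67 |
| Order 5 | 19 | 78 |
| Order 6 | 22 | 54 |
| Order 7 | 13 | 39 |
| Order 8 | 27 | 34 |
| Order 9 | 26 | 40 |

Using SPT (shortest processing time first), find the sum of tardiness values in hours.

SPT (increasing processing time): Order 4 Order 1 Order 2 Order 7 Order 3 Order 5 Order 6 Order 9 Order 8.
Order 4: 0→4, due 67, tardiness 0
Order 1: 4→9, due 57, tardiness 0
Order 2: 9→20, due 79, tardiness 0
Order 7: 20→33, due 39, tardiness 0
Order 3: 33→49, due 42, tardiness 7
Order 5: 49→68, due 78, tardiness 0
Order 6: 68→90, due 54, tardiness 36
Order 9: 90→116, due 40, tardiness 76
Order 8: 116→143, due 34, tardiness 109
Sum = 0+0+0+0+7+0+36+76+109 = 228.

228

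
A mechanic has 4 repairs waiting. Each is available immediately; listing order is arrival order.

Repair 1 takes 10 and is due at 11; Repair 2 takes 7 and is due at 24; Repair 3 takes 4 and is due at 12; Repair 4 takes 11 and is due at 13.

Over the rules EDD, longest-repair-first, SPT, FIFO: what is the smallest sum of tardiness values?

EDD (increasing due date): Repair 1 Repair 3 Repair 4 Repair 2.
Repair 1: 0→10, due 11, tardiness 0
Repair 3: 10→14, due 12, tardiness 2
Repair 4: 14→25, due 13, tardiness 12
Repair 2: 25→32, due 24, tardiness 8
Sum = 0+2+12+8 = 22.
LPT (decreasing processing time): Repair 4 Repair 1 Repair 2 Repair 3.
Repair 4: 0→11, due 13, tardiness 0
Repair 1: 11→21, due 11, tardiness 10
Repair 2: 21→28, due 24, tardiness 4
Repair 3: 28→32, due 12, tardiness 20
Sum = 0+10+4+20 = 34.
SPT (increasing processing time): Repair 3 Repair 2 Repair 1 Repair 4.
Repair 3: 0→4, due 12, tardiness 0
Repair 2: 4→11, due 24, tardiness 0
Repair 1: 11→21, due 11, tardiness 10
Repair 4: 21→32, due 13, tardiness 19
Sum = 0+0+10+19 = 29.
FIFO (arrival order): Repair 1 Repair 2 Repair 3 Repair 4.
Repair 1: 0→10, due 11, tardiness 0
Repair 2: 10→17, due 24, tardiness 0
Repair 3: 17→21, due 12, tardiness 9
Repair 4: 21→32, due 13, tardiness 19
Sum = 0+0+9+19 = 28.
EDD 22, LPT 34, SPT 29, FIFO 28 → minimum 22.

22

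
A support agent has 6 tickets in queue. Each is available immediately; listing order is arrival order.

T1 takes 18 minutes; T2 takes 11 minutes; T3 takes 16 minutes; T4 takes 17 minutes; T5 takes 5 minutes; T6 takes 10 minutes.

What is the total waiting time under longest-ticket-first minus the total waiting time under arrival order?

LPT (decreasing processing time): T1 T4 T3 T2 T6 T5.
T1: waits 0, runs 0→18
T4: waits 18, runs 18→35
T3: waits 35, runs 35→51
T2: waits 51, runs 51→62
T6: waits 62, runs 62→72
T5: waits 72, runs 72→77
Sum = 0+18+35+51+62+72 = 238.
FIFO (arrival order): T1 T2 T3 T4 T5 T6.
T1: waits 0, runs 0→18
T2: waits 18, runs 18→29
T3: waits 29, runs 29→45
T4: waits 45, runs 45→62
T5: waits 62, runs 62→67
T6: waits 67, runs 67→77
Sum = 0+18+29+45+62+67 = 221.
Difference = 238 − 221 = 17.

17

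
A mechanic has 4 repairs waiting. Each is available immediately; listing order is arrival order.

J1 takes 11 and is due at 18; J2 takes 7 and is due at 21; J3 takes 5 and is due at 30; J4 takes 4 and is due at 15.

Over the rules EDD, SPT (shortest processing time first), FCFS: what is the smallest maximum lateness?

EDD (increasing due date): J4 J1 J2 J3.
J4: 0→4, due 15, lateness -11
J1: 4→15, due 18, lateness -3
J2: 15→22, due 21, lateness 1
J3: 22→27, due 30, lateness -3
Maximum = 1.
SPT (increasing processing time): J4 J3 J2 J1.
J4: 0→4, due 15, lateness -11
J3: 4→9, due 30, lateness -21
J2: 9→16, due 21, lateness -5
J1: 16→27, due 18, lateness 9
Maximum = 9.
FIFO (arrival order): J1 J2 J3 J4.
J1: 0→11, due 18, lateness -7
J2: 11→18, due 21, lateness -3
J3: 18→23, due 30, lateness -7
J4: 23→27, due 15, lateness 12
Maximum = 12.
EDD 1, SPT 9, FIFO 12 → minimum 1.

1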